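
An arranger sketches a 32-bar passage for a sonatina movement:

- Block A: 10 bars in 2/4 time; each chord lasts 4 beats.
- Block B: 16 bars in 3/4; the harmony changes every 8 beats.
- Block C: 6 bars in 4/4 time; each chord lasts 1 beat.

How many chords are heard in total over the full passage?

A has 20 beats and chords last 4 each, so 5 chords.
B has 48 beats and chords last 8 each, so 6 chords.
C has 24 beats and chords last 1 each, so 24 chords.
Total: 5 + 6 + 24 = 35.

35 chords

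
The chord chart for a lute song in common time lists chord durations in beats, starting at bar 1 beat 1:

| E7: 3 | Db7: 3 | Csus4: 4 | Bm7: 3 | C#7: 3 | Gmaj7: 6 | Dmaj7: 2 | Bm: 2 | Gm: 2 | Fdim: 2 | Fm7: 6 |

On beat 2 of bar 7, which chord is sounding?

Bm

Beat 2 of bar 7 is beat (7−1)×4 + 2 = 26 overall.
Running totals: E7 ends at 3, Db7 ends at 6, Csus4 ends at 10, Bm7 ends at 13, C#7 ends at 16, Gmaj7 ends at 22, Dmaj7 ends at 24, Bm ends at 26.
Beat 26 falls within Bm.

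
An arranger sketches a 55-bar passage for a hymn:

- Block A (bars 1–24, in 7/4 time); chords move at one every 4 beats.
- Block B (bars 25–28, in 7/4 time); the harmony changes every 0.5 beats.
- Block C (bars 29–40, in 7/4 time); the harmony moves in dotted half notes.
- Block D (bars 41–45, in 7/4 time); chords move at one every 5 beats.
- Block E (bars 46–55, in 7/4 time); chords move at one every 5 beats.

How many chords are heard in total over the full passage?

147 chords

A: 24·7 = 168 beats, 168/4 = 42 chords.
B: 4·7 = 28 beats, 28/0.5 = 56 chords.
C: 12·7 = 84 beats, 84/3 = 28 chords.
D: 5·7 = 35 beats, 35/5 = 7 chords.
E: 10·7 = 70 beats, 70/5 = 14 chords.
Total: 42 + 56 + 28 + 7 + 14 = 147.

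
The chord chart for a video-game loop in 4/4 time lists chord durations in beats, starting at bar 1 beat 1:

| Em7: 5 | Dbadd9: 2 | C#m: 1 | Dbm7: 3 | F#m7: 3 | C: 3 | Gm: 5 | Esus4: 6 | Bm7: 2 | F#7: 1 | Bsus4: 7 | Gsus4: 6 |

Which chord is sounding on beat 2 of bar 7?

Beat 2 of bar 7 is beat (7−1)×4 + 2 = 26 overall.
Running totals: Em7 ends at 5, Dbadd9 ends at 7, C#m ends at 8, Dbm7 ends at 11, F#m7 ends at 14, C ends at 17, Gm ends at 22, Esus4 ends at 28.
Beat 26 falls within Esus4.

Esus4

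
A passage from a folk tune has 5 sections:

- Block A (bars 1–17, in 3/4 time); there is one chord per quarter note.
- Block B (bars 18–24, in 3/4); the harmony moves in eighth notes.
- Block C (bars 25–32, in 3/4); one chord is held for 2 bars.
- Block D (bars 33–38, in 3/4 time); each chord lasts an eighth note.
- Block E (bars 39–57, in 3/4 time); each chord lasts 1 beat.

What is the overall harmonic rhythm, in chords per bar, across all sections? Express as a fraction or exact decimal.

A: 17 × 3 = 51 beats ÷ 1 = 51 chords.
B: 7 × 3 = 21 beats ÷ 0.5 = 42 chords.
C: 8 × 3 = 24 beats ÷ 6 = 4 chords.
D: 6 × 3 = 18 beats ÷ 0.5 = 36 chords.
E: 19 × 3 = 57 beats ÷ 1 = 57 chords.
Overall: 190 chords over 57 bars → 190/57 = 10/3 chords per bar.

10/3 chords per bar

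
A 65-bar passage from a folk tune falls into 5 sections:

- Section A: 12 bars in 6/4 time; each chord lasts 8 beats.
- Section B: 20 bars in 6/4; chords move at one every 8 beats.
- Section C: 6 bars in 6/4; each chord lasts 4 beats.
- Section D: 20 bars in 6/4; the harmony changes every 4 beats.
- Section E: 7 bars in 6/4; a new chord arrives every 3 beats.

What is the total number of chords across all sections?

77 chords

A: 12·6 = 72 beats, 72/8 = 9 chords.
B: 20·6 = 120 beats, 120/8 = 15 chords.
C: 6·6 = 36 beats, 36/4 = 9 chords.
D: 20·6 = 120 beats, 120/4 = 30 chords.
E: 7·6 = 42 beats, 42/3 = 14 chords.
Total: 9 + 15 + 9 + 30 + 14 = 77.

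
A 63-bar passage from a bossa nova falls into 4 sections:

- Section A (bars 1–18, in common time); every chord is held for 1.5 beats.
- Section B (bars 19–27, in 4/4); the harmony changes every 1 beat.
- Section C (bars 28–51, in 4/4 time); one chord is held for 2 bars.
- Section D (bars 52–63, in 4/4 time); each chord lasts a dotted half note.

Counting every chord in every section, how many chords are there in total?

112 chords

A: 18 bars × 4 beats = 72 beats; 1.5 beats/chord → 48 chords.
B: 9 bars × 4 beats = 36 beats; 1 beat/chord → 36 chords.
C: 24 bars × 4 beats = 96 beats; 8 beats/chord → 12 chords.
D: 12 bars × 4 beats = 48 beats; 3 beats/chord → 16 chords.
Total: 48 + 36 + 12 + 16 = 112.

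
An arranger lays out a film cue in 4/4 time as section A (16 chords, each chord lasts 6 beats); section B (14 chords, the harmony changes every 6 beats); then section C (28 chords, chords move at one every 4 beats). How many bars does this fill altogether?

A: 16 × 6 = 96 beats = 24 bars.
B: 14 × 6 = 84 beats = 21 bars.
C: 28 × 4 = 112 beats = 28 bars.
Total: 24 + 21 + 28 = 73 bars.

73 bars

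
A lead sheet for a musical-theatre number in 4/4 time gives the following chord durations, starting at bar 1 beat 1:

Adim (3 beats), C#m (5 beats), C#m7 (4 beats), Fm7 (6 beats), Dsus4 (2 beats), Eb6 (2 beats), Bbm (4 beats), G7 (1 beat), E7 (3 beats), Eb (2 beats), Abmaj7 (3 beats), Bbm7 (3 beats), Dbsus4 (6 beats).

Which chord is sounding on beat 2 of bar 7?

Beat 2 of bar 7 is beat (7−1)×4 + 2 = 26 overall.
Running totals: Adim ends at 3, C#m ends at 8, C#m7 ends at 12, Fm7 ends at 18, Dsus4 ends at 20, Eb6 ends at 22, Bbm ends at 26.
Beat 26 falls within Bbm.

Bbm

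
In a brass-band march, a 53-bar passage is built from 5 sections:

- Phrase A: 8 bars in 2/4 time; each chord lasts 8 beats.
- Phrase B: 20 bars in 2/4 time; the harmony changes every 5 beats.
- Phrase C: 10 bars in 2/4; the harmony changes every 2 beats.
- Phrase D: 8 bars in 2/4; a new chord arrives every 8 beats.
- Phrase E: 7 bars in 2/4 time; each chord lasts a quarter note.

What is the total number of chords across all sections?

A: 8 bars × 2 beats = 16 beats; 8 beats/chord → 2 chords.
B: 20 bars × 2 beats = 40 beats; 5 beats/chord → 8 chords.
C: 10 bars × 2 beats = 20 beats; 2 beats/chord → 10 chords.
D: 8 bars × 2 beats = 16 beats; 8 beats/chord → 2 chords.
E: 7 bars × 2 beats = 14 beats; 1 beat/chord → 14 chords.
Total: 2 + 8 + 10 + 2 + 14 = 36.

36 chords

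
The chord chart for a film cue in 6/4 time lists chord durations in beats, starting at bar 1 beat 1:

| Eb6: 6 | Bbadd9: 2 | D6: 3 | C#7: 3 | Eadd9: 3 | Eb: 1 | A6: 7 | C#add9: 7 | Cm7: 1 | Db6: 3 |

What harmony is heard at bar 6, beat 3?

Beat 3 of bar 6 is beat (6−1)×6 + 3 = 33 overall.
Running totals: Eb6 ends at 6, Bbadd9 ends at 8, D6 ends at 11, C#7 ends at 14, Eadd9 ends at 17, Eb ends at 18, A6 ends at 25, C#add9 ends at 32, Cm7 ends at 33.
Beat 33 falls within Cm7.

Cm7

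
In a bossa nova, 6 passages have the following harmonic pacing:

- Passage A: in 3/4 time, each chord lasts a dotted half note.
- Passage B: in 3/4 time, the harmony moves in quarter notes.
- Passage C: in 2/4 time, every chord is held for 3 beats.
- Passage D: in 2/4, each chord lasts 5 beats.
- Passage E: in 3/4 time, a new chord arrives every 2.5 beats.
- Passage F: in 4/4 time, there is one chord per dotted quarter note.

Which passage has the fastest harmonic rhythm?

A: 3 beats/bar ÷ 3 beats/chord = 1 chord/bar.
B: 3 beats/bar ÷ 1 beat/chord = 3 chords/bar.
C: 2 beats/bar ÷ 3 beats/chord = 2/3 chords/bar.
D: 2 beats/bar ÷ 5 beats/chord = 0.4 chords/bar.
E: 3 beats/bar ÷ 2.5 beats/chord = 1.2 chords/bar.
F: 4 beats/bar ÷ 1.5 beats/chord = 8/3 chords/bar.
Fastest is B at 3 chords/bar.

Passage B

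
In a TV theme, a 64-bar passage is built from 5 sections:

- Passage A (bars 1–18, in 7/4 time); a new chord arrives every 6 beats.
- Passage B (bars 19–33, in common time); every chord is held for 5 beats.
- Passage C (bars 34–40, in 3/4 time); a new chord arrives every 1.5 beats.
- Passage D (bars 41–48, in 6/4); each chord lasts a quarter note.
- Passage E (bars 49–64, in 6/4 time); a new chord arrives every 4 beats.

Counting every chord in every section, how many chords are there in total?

119 chords

A has 126 beats and chords last 6 each, so 21 chords.
B has 60 beats and chords last 5 each, so 12 chords.
C has 21 beats and chords last 1.5 each, so 14 chords.
D has 48 beats and chords last 1 each, so 48 chords.
E has 96 beats and chords last 4 each, so 24 chords.
Total: 21 + 12 + 14 + 48 + 24 = 119.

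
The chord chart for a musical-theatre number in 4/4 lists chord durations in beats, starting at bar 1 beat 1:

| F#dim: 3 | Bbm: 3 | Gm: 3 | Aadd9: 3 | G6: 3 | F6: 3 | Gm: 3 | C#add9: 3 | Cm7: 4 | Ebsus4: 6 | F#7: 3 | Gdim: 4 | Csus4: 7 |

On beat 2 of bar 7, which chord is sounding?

Cm7

Beat 2 of bar 7 is beat (7−1)×4 + 2 = 26 overall.
Running totals: F#dim ends at 3, Bbm ends at 6, Gm ends at 9, Aadd9 ends at 12, G6 ends at 15, F6 ends at 18, Gm ends at 21, C#add9 ends at 24, Cm7 ends at 28.
Beat 26 falls within Cm7.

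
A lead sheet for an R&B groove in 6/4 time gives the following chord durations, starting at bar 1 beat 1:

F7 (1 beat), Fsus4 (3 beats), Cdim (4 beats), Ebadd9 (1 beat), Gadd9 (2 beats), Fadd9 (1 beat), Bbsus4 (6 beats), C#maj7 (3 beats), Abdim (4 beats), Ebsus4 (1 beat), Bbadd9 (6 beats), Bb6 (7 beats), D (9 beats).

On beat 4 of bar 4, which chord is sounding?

Beat 4 of bar 4 is beat (4−1)×6 + 4 = 22 overall.
Running totals: F7 ends at 1, Fsus4 ends at 4, Cdim ends at 8, Ebadd9 ends at 9, Gadd9 ends at 11, Fadd9 ends at 12, Bbsus4 ends at 18, C#maj7 ends at 21, Abdim ends at 25.
Beat 22 falls within Abdim.

Abdim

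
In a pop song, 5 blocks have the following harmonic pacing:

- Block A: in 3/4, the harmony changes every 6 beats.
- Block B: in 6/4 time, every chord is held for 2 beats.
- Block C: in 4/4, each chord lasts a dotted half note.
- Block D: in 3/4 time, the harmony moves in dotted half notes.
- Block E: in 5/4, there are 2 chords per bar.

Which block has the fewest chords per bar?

Block A

A: 3/6 = 0.5 chords/bar.
B: 6/2 = 3 chords/bar.
C: 4/3 = 4/3 chords/bar.
D: 3/3 = 1 chord/bar.
E: 5/2.5 = 2 chords/bar.
Slowest is A at 0.5 chords/bar.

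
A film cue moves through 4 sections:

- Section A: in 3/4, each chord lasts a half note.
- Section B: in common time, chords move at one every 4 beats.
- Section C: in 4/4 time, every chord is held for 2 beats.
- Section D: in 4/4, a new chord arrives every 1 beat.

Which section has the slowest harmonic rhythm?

Section B

A: each chord is 2 beats in 3/4, so 1.5 per bar.
B: each chord is 4 beats in 4/4, so 1 per bar.
C: each chord is 2 beats in 4/4, so 2 per bar.
D: each chord is 1 beat in 4/4, so 4 per bar.
Slowest is B at 1 chords/bar.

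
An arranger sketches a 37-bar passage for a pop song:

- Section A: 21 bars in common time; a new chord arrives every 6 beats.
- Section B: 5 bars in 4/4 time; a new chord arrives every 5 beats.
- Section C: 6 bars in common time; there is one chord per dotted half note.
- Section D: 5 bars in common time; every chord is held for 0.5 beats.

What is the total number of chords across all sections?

A: 21·4 = 84 beats, 84/6 = 14 chords.
B: 5·4 = 20 beats, 20/5 = 4 chords.
C: 6·4 = 24 beats, 24/3 = 8 chords.
D: 5·4 = 20 beats, 20/0.5 = 40 chords.
Total: 14 + 4 + 8 + 40 = 66.

66 chords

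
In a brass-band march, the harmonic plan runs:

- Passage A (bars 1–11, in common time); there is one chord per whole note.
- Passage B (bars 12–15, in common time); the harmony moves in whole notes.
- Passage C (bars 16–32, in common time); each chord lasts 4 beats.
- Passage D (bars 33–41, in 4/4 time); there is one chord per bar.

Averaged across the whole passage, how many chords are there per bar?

A: 11 bars of 4 beats is 44 beats; at 4 beats each that's 11 chords.
B: 4 bars of 4 beats is 16 beats; at 4 beats each that's 4 chords.
C: 17 bars of 4 beats is 68 beats; at 4 beats each that's 17 chords.
D: 9 bars of 4 beats is 36 beats; at 4 beats each that's 9 chords.
Overall: 41 chords over 41 bars → 41/41 = 1 chords per bar.

1 chords per bar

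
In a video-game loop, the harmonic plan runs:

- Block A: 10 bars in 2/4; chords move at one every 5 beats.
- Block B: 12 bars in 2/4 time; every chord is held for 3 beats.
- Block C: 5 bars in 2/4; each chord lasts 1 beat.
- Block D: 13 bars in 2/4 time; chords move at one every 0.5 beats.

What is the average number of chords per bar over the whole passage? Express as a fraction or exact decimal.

A: 10 bars of 2 beats is 20 beats; at 5 beats each that's 4 chords.
B: 12 bars of 2 beats is 24 beats; at 3 beats each that's 8 chords.
C: 5 bars of 2 beats is 10 beats; at 1 beat each that's 10 chords.
D: 13 bars of 2 beats is 26 beats; at 0.5 beats each that's 52 chords.
Overall: 74 chords over 40 bars → 74/40 = 1.85 chords per bar.

1.85 chords per bar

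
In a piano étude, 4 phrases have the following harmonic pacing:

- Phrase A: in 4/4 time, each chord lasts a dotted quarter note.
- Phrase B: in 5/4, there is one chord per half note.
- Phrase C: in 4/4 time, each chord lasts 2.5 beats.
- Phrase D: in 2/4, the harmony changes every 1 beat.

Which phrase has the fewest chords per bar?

A: 4 beats/bar ÷ 1.5 beats/chord = 8/3 chords/bar.
B: 5 beats/bar ÷ 2 beats/chord = 2.5 chords/bar.
C: 4 beats/bar ÷ 2.5 beats/chord = 1.6 chords/bar.
D: 2 beats/bar ÷ 1 beat/chord = 2 chords/bar.
Slowest is C at 1.6 chords/bar.

Phrase C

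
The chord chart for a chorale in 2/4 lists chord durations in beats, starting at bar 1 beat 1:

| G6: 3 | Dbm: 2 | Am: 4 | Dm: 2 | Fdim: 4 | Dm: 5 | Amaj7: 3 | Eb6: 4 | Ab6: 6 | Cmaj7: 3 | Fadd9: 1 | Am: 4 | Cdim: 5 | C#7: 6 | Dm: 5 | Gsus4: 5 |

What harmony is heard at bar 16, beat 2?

Ab6

Beat 2 of bar 16 is beat (16−1)×2 + 2 = 32 overall.
Running totals: G6 ends at 3, Dbm ends at 5, Am ends at 9, Dm ends at 11, Fdim ends at 15, Dm ends at 20, Amaj7 ends at 23, Eb6 ends at 27, Ab6 ends at 33.
Beat 32 falls within Ab6.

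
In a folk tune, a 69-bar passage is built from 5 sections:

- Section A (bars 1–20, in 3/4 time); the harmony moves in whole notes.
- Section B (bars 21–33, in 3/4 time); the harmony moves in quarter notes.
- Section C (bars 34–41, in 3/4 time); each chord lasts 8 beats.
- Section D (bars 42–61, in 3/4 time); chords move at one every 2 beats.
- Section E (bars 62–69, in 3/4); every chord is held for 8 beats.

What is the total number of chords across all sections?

90 chords

A: 20 bars × 3 beats = 60 beats; 4 beats/chord → 15 chords.
B: 13 bars × 3 beats = 39 beats; 1 beat/chord → 39 chords.
C: 8 bars × 3 beats = 24 beats; 8 beats/chord → 3 chords.
D: 20 bars × 3 beats = 60 beats; 2 beats/chord → 30 chords.
E: 8 bars × 3 beats = 24 beats; 8 beats/chord → 3 chords.
Total: 15 + 39 + 3 + 30 + 3 = 90.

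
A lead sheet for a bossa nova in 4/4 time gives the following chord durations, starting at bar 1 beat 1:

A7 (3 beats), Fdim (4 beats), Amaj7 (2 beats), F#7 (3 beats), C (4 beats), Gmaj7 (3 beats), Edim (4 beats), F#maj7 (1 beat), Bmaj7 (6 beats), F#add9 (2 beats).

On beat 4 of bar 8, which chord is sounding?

F#add9

Beat 4 of bar 8 is beat (8−1)×4 + 4 = 32 overall.
Running totals: A7 ends at 3, Fdim ends at 7, Amaj7 ends at 9, F#7 ends at 12, C ends at 16, Gmaj7 ends at 19, Edim ends at 23, F#maj7 ends at 24, Bmaj7 ends at 30, F#add9 ends at 32.
Beat 32 falls within F#add9.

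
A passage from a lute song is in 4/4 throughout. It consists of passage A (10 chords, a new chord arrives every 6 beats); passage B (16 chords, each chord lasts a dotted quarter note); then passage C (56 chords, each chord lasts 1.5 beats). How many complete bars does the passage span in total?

42 bars

A: 10 × 6 = 60 beats = 15 bars.
B: 16 × 1.5 = 24 beats = 6 bars.
C: 56 × 1.5 = 84 beats = 21 bars.
Total: 15 + 6 + 21 = 42 bars.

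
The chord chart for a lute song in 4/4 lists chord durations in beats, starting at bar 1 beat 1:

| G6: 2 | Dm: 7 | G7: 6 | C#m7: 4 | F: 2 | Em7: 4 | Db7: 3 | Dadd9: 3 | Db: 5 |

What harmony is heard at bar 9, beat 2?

Beat 2 of bar 9 is beat (9−1)×4 + 2 = 34 overall.
Running totals: G6 ends at 2, Dm ends at 9, G7 ends at 15, C#m7 ends at 19, F ends at 21, Em7 ends at 25, Db7 ends at 28, Dadd9 ends at 31, Db ends at 36.
Beat 34 falls within Db.

Db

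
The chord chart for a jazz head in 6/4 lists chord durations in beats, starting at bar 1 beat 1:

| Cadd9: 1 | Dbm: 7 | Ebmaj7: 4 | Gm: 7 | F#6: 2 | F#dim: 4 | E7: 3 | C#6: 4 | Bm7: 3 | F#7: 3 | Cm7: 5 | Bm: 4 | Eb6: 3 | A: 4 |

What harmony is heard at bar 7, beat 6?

Cm7

Beat 6 of bar 7 is beat (7−1)×6 + 6 = 42 overall.
Running totals: Cadd9 ends at 1, Dbm ends at 8, Ebmaj7 ends at 12, Gm ends at 19, F#6 ends at 21, F#dim ends at 25, E7 ends at 28, C#6 ends at 32, Bm7 ends at 35, F#7 ends at 38, Cm7 ends at 43.
Beat 42 falls within Cm7.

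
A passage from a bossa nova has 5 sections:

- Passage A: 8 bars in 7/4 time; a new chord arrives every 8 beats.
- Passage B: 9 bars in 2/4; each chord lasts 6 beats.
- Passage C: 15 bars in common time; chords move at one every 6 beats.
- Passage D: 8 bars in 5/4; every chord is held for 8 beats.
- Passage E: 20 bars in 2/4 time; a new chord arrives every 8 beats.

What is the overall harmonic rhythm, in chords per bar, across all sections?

A: 8 bars of 7 beats is 56 beats; at 8 beats each that's 7 chords.
B: 9 bars of 2 beats is 18 beats; at 6 beats each that's 3 chords.
C: 15 bars of 4 beats is 60 beats; at 6 beats each that's 10 chords.
D: 8 bars of 5 beats is 40 beats; at 8 beats each that's 5 chords.
E: 20 bars of 2 beats is 40 beats; at 8 beats each that's 5 chords.
Overall: 30 chords over 60 bars → 30/60 = 0.5 chords per bar.

0.5 chords per bar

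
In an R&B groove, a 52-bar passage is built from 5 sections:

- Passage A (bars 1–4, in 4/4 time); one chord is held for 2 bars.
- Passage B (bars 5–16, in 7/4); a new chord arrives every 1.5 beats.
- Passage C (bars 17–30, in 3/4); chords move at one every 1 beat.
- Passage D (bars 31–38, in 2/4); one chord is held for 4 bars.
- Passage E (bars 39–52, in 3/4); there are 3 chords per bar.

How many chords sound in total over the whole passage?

A: 4 bars × 4 beats = 16 beats; 8 beats/chord → 2 chords.
B: 12 bars × 7 beats = 84 beats; 1.5 beats/chord → 56 chords.
C: 14 bars × 3 beats = 42 beats; 1 beat/chord → 42 chords.
D: 8 bars × 2 beats = 16 beats; 8 beats/chord → 2 chords.
E: 14 bars × 3 beats = 42 beats; 1 beat/chord → 42 chords.
Total: 2 + 56 + 42 + 2 + 42 = 144.

144 chords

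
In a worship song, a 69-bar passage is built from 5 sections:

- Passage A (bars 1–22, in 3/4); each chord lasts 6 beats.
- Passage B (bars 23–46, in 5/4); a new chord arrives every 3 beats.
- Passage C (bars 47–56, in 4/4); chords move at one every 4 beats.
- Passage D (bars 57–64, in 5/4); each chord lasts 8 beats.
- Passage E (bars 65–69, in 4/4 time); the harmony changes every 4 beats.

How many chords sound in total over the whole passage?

71 chords

A: 22 bars × 3 beats = 66 beats; 6 beats/chord → 11 chords.
B: 24 bars × 5 beats = 120 beats; 3 beats/chord → 40 chords.
C: 10 bars × 4 beats = 40 beats; 4 beats/chord → 10 chords.
D: 8 bars × 5 beats = 40 beats; 8 beats/chord → 5 chords.
E: 5 bars × 4 beats = 20 beats; 4 beats/chord → 5 chords.
Total: 11 + 40 + 10 + 5 + 5 = 71.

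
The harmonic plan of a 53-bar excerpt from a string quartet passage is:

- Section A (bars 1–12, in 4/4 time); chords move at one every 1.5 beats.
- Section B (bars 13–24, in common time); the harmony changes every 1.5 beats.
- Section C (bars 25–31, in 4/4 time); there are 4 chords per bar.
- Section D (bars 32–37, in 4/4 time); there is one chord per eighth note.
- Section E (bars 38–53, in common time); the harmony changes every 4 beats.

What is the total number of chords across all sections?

A: 12·4 = 48 beats, 48/1.5 = 32 chords.
B: 12·4 = 48 beats, 48/1.5 = 32 chords.
C: 7·4 = 28 beats, 28/1 = 28 chords.
D: 6·4 = 24 beats, 24/0.5 = 48 chords.
E: 16·4 = 64 beats, 64/4 = 16 chords.
Total: 32 + 32 + 28 + 48 + 16 = 156.

156 chords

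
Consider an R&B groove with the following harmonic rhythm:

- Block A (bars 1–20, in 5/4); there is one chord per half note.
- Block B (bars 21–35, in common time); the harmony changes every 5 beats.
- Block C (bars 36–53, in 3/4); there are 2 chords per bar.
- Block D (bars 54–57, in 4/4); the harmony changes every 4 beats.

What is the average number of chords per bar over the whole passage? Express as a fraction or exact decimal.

A: 20 bars of 5 beats is 100 beats; at 2 beats each that's 50 chords.
B: 15 bars of 4 beats is 60 beats; at 5 beats each that's 12 chords.
C: 18 bars of 3 beats is 54 beats; at 1.5 beats each that's 36 chords.
D: 4 bars of 4 beats is 16 beats; at 4 beats each that's 4 chords.
Overall: 102 chords over 57 bars → 102/57 = 34/19 chords per bar.

34/19 chords per bar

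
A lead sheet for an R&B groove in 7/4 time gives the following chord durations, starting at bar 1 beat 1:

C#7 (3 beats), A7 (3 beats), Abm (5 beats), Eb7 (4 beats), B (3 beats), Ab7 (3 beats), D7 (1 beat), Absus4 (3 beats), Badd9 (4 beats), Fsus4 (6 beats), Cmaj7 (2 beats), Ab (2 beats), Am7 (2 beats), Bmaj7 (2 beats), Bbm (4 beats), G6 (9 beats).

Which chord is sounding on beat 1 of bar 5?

Beat 1 of bar 5 is beat (5−1)×7 + 1 = 29 overall.
Running totals: C#7 ends at 3, A7 ends at 6, Abm ends at 11, Eb7 ends at 15, B ends at 18, Ab7 ends at 21, D7 ends at 22, Absus4 ends at 25, Badd9 ends at 29.
Beat 29 falls within Badd9.

Badd9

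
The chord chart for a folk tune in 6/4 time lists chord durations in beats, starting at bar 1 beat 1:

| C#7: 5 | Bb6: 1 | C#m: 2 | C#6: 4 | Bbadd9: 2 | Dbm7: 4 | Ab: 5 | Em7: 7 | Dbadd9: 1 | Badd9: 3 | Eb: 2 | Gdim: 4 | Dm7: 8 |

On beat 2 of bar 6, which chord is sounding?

Beat 2 of bar 6 is beat (6−1)×6 + 2 = 32 overall.
Running totals: C#7 ends at 5, Bb6 ends at 6, C#m ends at 8, C#6 ends at 12, Bbadd9 ends at 14, Dbm7 ends at 18, Ab ends at 23, Em7 ends at 30, Dbadd9 ends at 31, Badd9 ends at 34.
Beat 32 falls within Badd9.

Badd9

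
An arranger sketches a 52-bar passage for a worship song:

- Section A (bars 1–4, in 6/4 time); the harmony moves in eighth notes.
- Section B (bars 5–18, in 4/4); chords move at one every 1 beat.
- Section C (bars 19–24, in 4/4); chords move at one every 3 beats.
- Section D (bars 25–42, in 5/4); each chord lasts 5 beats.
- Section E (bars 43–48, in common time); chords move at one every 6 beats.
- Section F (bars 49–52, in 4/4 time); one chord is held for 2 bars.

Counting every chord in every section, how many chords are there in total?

A: 4 bars × 6 beats = 24 beats; 0.5 beats/chord → 48 chords.
B: 14 bars × 4 beats = 56 beats; 1 beat/chord → 56 chords.
C: 6 bars × 4 beats = 24 beats; 3 beats/chord → 8 chords.
D: 18 bars × 5 beats = 90 beats; 5 beats/chord → 18 chords.
E: 6 bars × 4 beats = 24 beats; 6 beats/chord → 4 chords.
F: 4 bars × 4 beats = 16 beats; 8 beats/chord → 2 chords.
Total: 48 + 56 + 8 + 18 + 4 + 2 = 136.

136 chords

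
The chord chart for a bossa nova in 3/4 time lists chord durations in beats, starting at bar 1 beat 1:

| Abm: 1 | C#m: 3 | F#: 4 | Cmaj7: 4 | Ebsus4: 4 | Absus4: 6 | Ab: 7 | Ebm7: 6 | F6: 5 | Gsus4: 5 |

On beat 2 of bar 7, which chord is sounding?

Beat 2 of bar 7 is beat (7−1)×3 + 2 = 20 overall.
Running totals: Abm ends at 1, C#m ends at 4, F# ends at 8, Cmaj7 ends at 12, Ebsus4 ends at 16, Absus4 ends at 22.
Beat 20 falls within Absus4.

Absus4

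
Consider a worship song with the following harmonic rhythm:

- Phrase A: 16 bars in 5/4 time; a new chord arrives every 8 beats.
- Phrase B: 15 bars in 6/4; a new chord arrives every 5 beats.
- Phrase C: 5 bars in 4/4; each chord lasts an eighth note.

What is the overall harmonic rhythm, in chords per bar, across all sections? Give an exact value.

A: 16 bars of 5 beats is 80 beats; at 8 beats each that's 10 chords.
B: 15 bars of 6 beats is 90 beats; at 5 beats each that's 18 chords.
C: 5 bars of 4 beats is 20 beats; at 0.5 beats each that's 40 chords.
Overall: 68 chords over 36 bars → 68/36 = 17/9 chords per bar.

17/9 chords per bar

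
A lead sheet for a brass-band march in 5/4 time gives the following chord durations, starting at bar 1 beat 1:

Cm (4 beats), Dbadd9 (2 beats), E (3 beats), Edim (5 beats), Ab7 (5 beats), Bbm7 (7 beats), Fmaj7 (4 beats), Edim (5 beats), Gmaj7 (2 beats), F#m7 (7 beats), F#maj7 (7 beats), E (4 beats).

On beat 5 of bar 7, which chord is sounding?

Beat 5 of bar 7 is beat (7−1)×5 + 5 = 35 overall.
Running totals: Cm ends at 4, Dbadd9 ends at 6, E ends at 9, Edim ends at 14, Ab7 ends at 19, Bbm7 ends at 26, Fmaj7 ends at 30, Edim ends at 35.
Beat 35 falls within Edim.

Edim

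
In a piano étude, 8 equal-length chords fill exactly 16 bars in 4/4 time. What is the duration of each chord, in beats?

8 beats

16 bars × 4 beats/bar = 64 beats total.
64 beats ÷ 8 chords = 8 beats per chord.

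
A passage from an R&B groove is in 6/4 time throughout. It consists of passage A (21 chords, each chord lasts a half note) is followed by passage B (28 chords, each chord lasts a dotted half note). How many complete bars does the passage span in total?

A: 21 × 2 = 42 beats = 7 bars.
B: 28 × 3 = 84 beats = 14 bars.
Total: 7 + 14 = 21 bars.

21 bars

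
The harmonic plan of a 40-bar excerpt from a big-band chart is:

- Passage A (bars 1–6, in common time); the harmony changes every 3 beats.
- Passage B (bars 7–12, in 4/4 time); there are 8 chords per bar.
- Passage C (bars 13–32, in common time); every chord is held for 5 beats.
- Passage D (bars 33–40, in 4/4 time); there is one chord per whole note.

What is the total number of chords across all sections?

80 chords

A has 24 beats and chords last 3 each, so 8 chords.
B has 24 beats and chords last 0.5 each, so 48 chords.
C has 80 beats and chords last 5 each, so 16 chords.
D has 32 beats and chords last 4 each, so 8 chords.
Total: 8 + 48 + 16 + 8 = 80.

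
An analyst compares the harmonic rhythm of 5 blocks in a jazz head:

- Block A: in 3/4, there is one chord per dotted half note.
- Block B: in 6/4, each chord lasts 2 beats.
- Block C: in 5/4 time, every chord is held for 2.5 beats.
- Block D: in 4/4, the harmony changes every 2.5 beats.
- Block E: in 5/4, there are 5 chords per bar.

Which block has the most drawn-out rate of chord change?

A: 3 beats/bar ÷ 3 beats/chord = 1 chord/bar.
B: 6 beats/bar ÷ 2 beats/chord = 3 chords/bar.
C: 5 beats/bar ÷ 2.5 beats/chord = 2 chords/bar.
D: 4 beats/bar ÷ 2.5 beats/chord = 1.6 chords/bar.
E: 5 beats/bar ÷ 1 beat/chord = 5 chords/bar.
Slowest is A at 1 chords/bar.

Block A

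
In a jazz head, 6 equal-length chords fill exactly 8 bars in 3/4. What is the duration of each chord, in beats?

4 beats

8 bars × 3 beats/bar = 24 beats total.
24 beats ÷ 6 chords = 4 beats per chord.
(That is a whole note.)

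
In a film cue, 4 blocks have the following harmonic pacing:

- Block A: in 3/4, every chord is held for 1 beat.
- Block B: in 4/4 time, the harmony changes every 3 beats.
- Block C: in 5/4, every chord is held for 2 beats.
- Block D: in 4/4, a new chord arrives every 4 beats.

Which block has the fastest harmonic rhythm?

A: each chord is 1 beat in 3/4, so 3 per bar.
B: each chord is 3 beats in 4/4, so 4/3 per bar.
C: each chord is 2 beats in 5/4, so 2.5 per bar.
D: each chord is 4 beats in 4/4, so 1 per bar.
Fastest is A at 3 chords/bar.

Block A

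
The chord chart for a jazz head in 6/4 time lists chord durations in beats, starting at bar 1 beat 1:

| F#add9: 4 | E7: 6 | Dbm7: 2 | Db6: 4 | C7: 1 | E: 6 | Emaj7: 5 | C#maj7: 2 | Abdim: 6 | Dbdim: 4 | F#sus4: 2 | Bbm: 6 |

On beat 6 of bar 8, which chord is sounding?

Beat 6 of bar 8 is beat (8−1)×6 + 6 = 48 overall.
Running totals: F#add9 ends at 4, E7 ends at 10, Dbm7 ends at 12, Db6 ends at 16, C7 ends at 17, E ends at 23, Emaj7 ends at 28, C#maj7 ends at 30, Abdim ends at 36, Dbdim ends at 40, F#sus4 ends at 42, Bbm ends at 48.
Beat 48 falls within Bbm.

Bbm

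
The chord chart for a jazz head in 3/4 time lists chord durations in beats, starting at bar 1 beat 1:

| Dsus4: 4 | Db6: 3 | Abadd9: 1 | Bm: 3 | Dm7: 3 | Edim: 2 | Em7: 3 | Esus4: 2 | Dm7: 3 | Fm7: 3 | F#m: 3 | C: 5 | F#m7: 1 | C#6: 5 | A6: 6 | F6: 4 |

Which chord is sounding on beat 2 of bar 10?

F#m

Beat 2 of bar 10 is beat (10−1)×3 + 2 = 29 overall.
Running totals: Dsus4 ends at 4, Db6 ends at 7, Abadd9 ends at 8, Bm ends at 11, Dm7 ends at 14, Edim ends at 16, Em7 ends at 19, Esus4 ends at 21, Dm7 ends at 24, Fm7 ends at 27, F#m ends at 30.
Beat 29 falls within F#m.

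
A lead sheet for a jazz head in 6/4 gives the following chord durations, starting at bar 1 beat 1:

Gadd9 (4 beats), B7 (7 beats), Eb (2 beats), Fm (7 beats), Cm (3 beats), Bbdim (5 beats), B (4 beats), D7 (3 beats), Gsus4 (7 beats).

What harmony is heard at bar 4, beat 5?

Cm

Beat 5 of bar 4 is beat (4−1)×6 + 5 = 23 overall.
Running totals: Gadd9 ends at 4, B7 ends at 11, Eb ends at 13, Fm ends at 20, Cm ends at 23.
Beat 23 falls within Cm.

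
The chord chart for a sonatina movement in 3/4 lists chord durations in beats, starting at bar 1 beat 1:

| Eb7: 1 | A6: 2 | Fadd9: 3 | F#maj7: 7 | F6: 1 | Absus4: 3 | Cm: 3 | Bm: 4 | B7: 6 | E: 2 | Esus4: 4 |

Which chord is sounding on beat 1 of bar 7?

Cm

Beat 1 of bar 7 is beat (7−1)×3 + 1 = 19 overall.
Running totals: Eb7 ends at 1, A6 ends at 3, Fadd9 ends at 6, F#maj7 ends at 13, F6 ends at 14, Absus4 ends at 17, Cm ends at 20.
Beat 19 falls within Cm.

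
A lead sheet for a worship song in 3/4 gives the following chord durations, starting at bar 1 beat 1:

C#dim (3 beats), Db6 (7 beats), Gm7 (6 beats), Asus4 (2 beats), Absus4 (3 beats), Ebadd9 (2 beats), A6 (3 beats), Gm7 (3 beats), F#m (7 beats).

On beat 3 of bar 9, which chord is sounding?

Beat 3 of bar 9 is beat (9−1)×3 + 3 = 27 overall.
Running totals: C#dim ends at 3, Db6 ends at 10, Gm7 ends at 16, Asus4 ends at 18, Absus4 ends at 21, Ebadd9 ends at 23, A6 ends at 26, Gm7 ends at 29.
Beat 27 falls within Gm7.

Gm7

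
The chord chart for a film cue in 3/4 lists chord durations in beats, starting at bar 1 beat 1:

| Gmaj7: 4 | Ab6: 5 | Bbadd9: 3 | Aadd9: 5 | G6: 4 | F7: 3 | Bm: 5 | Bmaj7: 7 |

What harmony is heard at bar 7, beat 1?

Beat 1 of bar 7 is beat (7−1)×3 + 1 = 19 overall.
Running totals: Gmaj7 ends at 4, Ab6 ends at 9, Bbadd9 ends at 12, Aadd9 ends at 17, G6 ends at 21.
Beat 19 falls within G6.

G6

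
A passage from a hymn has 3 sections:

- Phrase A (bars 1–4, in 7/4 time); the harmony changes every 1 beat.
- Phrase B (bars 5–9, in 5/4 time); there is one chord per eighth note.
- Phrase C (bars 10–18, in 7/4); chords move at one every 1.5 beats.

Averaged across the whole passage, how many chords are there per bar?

A: 4 × 7 = 28 beats ÷ 1 = 28 chords.
B: 5 × 5 = 25 beats ÷ 0.5 = 50 chords.
C: 9 × 7 = 63 beats ÷ 1.5 = 42 chords.
Overall: 120 chords over 18 bars → 120/18 = 20/3 chords per bar.

20/3 chords per bar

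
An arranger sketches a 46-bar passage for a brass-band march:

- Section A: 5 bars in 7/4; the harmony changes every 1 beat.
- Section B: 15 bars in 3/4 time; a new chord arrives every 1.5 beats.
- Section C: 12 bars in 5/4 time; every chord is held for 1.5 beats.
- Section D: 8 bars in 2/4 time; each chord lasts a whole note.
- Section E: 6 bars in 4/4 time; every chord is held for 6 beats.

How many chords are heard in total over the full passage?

113 chords

A has 35 beats and chords last 1 each, so 35 chords.
B has 45 beats and chords last 1.5 each, so 30 chords.
C has 60 beats and chords last 1.5 each, so 40 chords.
D has 16 beats and chords last 4 each, so 4 chords.
E has 24 beats and chords last 6 each, so 4 chords.
Total: 35 + 30 + 40 + 4 + 4 = 113.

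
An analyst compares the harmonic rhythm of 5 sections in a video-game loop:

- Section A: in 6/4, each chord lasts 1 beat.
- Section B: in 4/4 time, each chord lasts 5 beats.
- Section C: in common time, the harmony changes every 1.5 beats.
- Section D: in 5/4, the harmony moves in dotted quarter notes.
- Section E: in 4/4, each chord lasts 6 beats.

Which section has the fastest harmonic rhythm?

Section A

A: each chord is 1 beat in 6/4, so 6 per bar.
B: each chord is 5 beats in 4/4, so 0.8 per bar.
C: each chord is 1.5 beats in 4/4, so 8/3 per bar.
D: each chord is 1.5 beats in 5/4, so 10/3 per bar.
E: each chord is 6 beats in 4/4, so 2/3 per bar.
Fastest is A at 6 chords/bar.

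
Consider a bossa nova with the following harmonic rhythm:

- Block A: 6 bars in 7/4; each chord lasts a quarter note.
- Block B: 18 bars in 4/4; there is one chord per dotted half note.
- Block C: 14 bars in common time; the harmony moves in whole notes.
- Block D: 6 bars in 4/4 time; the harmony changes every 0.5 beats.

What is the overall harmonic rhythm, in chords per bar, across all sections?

A: 6 × 7 = 42 beats ÷ 1 = 42 chords.
B: 18 × 4 = 72 beats ÷ 3 = 24 chords.
C: 14 × 4 = 56 beats ÷ 4 = 14 chords.
D: 6 × 4 = 24 beats ÷ 0.5 = 48 chords.
Overall: 128 chords over 44 bars → 128/44 = 32/11 chords per bar.

32/11 chords per bar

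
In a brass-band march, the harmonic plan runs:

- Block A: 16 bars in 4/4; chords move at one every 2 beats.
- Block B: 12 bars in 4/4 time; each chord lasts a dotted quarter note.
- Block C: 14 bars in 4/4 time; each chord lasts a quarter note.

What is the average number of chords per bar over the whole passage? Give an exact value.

20/7 chords per bar

A: 16 bars of 4 beats is 64 beats; at 2 beats each that's 32 chords.
B: 12 bars of 4 beats is 48 beats; at 1.5 beats each that's 32 chords.
C: 14 bars of 4 beats is 56 beats; at 1 beat each that's 56 chords.
Overall: 120 chords over 42 bars → 120/42 = 20/7 chords per bar.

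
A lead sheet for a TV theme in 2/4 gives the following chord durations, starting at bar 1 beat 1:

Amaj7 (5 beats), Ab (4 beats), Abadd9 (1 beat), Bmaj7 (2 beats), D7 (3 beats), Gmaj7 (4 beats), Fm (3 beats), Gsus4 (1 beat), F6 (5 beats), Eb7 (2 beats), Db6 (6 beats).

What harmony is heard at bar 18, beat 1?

Beat 1 of bar 18 is beat (18−1)×2 + 1 = 35 overall.
Running totals: Amaj7 ends at 5, Ab ends at 9, Abadd9 ends at 10, Bmaj7 ends at 12, D7 ends at 15, Gmaj7 ends at 19, Fm ends at 22, Gsus4 ends at 23, F6 ends at 28, Eb7 ends at 30, Db6 ends at 36.
Beat 35 falls within Db6.

Db6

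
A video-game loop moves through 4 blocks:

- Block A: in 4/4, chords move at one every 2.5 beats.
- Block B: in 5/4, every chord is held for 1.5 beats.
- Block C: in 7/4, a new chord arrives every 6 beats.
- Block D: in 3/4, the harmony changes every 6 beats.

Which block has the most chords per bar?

Block B

A: 4/2.5 = 1.6 chords/bar.
B: 5/1.5 = 10/3 chords/bar.
C: 7/6 = 7/6 chords/bar.
D: 3/6 = 0.5 chords/bar.
Fastest is B at 10/3 chords/bar.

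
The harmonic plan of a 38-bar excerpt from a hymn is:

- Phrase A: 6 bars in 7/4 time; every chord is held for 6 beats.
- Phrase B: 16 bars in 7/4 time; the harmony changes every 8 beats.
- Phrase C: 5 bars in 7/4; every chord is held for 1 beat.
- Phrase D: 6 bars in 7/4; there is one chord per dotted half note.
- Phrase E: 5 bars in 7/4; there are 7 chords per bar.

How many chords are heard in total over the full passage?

A: 6·7 = 42 beats, 42/6 = 7 chords.
B: 16·7 = 112 beats, 112/8 = 14 chords.
C: 5·7 = 35 beats, 35/1 = 35 chords.
D: 6·7 = 42 beats, 42/3 = 14 chords.
E: 5·7 = 35 beats, 35/1 = 35 chords.
Total: 7 + 14 + 35 + 14 + 35 = 105.

105 chords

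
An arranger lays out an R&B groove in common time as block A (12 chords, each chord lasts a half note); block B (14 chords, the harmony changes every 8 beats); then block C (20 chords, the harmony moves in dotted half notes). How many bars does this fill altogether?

49 bars

A: 12 × 2 = 24 beats = 6 bars.
B: 14 × 8 = 112 beats = 28 bars.
C: 20 × 3 = 60 beats = 15 bars.
Total: 6 + 28 + 15 = 49 bars.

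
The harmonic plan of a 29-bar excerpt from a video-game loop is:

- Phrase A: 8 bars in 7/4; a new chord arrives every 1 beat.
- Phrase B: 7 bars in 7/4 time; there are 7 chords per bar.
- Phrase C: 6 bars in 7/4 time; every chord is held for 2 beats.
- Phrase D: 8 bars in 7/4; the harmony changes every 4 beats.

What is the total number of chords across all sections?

140 chords

A: 8 bars × 7 beats = 56 beats; 1 beat/chord → 56 chords.
B: 7 bars × 7 beats = 49 beats; 1 beat/chord → 49 chords.
C: 6 bars × 7 beats = 42 beats; 2 beats/chord → 21 chords.
D: 8 bars × 7 beats = 56 beats; 4 beats/chord → 14 chords.
Total: 56 + 49 + 21 + 14 = 140.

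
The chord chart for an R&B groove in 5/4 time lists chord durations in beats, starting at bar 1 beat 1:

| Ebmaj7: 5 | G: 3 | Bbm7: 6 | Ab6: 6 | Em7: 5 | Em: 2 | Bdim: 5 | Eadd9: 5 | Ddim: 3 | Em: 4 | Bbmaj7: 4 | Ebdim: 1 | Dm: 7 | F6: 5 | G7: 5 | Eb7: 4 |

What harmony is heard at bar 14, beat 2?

Beat 2 of bar 14 is beat (14−1)×5 + 2 = 67 overall.
Running totals: Ebmaj7 ends at 5, G ends at 8, Bbm7 ends at 14, Ab6 ends at 20, Em7 ends at 25, Em ends at 27, Bdim ends at 32, Eadd9 ends at 37, Ddim ends at 40, Em ends at 44, Bbmaj7 ends at 48, Ebdim ends at 49, Dm ends at 56, F6 ends at 61, G7 ends at 66, Eb7 ends at 70.
Beat 67 falls within Eb7.

Eb7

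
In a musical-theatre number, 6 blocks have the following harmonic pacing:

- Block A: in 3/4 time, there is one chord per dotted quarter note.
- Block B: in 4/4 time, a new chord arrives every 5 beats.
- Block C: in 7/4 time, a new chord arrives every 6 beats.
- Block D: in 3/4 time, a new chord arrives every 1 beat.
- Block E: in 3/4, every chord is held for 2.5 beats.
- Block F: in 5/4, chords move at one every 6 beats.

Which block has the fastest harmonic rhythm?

Block D

A: 3 beats/bar ÷ 1.5 beats/chord = 2 chords/bar.
B: 4 beats/bar ÷ 5 beats/chord = 0.8 chords/bar.
C: 7 beats/bar ÷ 6 beats/chord = 7/6 chords/bar.
D: 3 beats/bar ÷ 1 beat/chord = 3 chords/bar.
E: 3 beats/bar ÷ 2.5 beats/chord = 1.2 chords/bar.
F: 5 beats/bar ÷ 6 beats/chord = 5/6 chords/bar.
Fastest is D at 3 chords/bar.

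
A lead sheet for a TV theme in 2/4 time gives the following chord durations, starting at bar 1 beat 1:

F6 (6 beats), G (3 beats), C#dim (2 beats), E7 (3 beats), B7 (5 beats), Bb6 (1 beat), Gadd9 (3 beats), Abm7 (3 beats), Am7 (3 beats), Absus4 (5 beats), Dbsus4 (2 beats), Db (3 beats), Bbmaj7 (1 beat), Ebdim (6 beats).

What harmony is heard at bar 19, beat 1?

Beat 1 of bar 19 is beat (19−1)×2 + 1 = 37 overall.
Running totals: F6 ends at 6, G ends at 9, C#dim ends at 11, E7 ends at 14, B7 ends at 19, Bb6 ends at 20, Gadd9 ends at 23, Abm7 ends at 26, Am7 ends at 29, Absus4 ends at 34, Dbsus4 ends at 36, Db ends at 39.
Beat 37 falls within Db.

Db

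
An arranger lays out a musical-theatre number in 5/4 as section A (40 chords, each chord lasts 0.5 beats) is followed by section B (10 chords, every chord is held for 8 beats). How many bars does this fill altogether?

A: 40 × 0.5 = 20 beats = 4 bars.
B: 10 × 8 = 80 beats = 16 bars.
Total: 4 + 16 = 20 bars.

20 bars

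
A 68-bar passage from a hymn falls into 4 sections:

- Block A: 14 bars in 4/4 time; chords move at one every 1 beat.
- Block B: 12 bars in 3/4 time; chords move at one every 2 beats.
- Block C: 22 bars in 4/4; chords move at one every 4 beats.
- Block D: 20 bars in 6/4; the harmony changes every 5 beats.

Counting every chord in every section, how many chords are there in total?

A: 14 bars × 4 beats = 56 beats; 1 beat/chord → 56 chords.
B: 12 bars × 3 beats = 36 beats; 2 beats/chord → 18 chords.
C: 22 bars × 4 beats = 88 beats; 4 beats/chord → 22 chords.
D: 20 bars × 6 beats = 120 beats; 5 beats/chord → 24 chords.
Total: 56 + 18 + 22 + 24 = 120.

120 chords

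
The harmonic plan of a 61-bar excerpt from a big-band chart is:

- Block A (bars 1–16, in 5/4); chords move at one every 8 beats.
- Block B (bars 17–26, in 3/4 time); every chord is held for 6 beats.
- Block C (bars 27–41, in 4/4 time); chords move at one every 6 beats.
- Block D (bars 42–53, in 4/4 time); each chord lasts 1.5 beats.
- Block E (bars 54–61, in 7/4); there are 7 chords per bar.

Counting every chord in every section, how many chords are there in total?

A: 16·5 = 80 beats, 80/8 = 10 chords.
B: 10·3 = 30 beats, 30/6 = 5 chords.
C: 15·4 = 60 beats, 60/6 = 10 chords.
D: 12·4 = 48 beats, 48/1.5 = 32 chords.
E: 8·7 = 56 beats, 56/1 = 56 chords.
Total: 10 + 5 + 10 + 32 + 56 = 113.

113 chords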